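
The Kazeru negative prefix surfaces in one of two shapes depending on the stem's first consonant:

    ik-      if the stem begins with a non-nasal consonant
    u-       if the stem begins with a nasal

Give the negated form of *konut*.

Since the first consonant of *konut* is /k/ (non-nasal), it takes ik-, giving *ikkonut*.

ikkonut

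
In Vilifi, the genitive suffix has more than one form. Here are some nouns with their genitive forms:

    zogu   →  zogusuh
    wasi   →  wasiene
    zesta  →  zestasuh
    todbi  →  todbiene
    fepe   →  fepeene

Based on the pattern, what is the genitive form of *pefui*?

The alternation tracks the last vowel of the stem — -ene when the last vowel of the stem is a front vowel (*wasi*, *todbi*, *fepe*); -suh when the last vowel of the stem is a back vowel (*zogu*, *zesta*).
The last vowel of *pefui* is /i/, which is a front vowel, so the suffix is -ene, giving *pefuiene*.

pefuiene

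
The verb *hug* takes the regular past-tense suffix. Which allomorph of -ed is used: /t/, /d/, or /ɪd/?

/d/

The stem *hug* ends in a voiced sound other than /d/.
The -ed suffix is realized as /ɪd/ after /t, d/; as /t/ after other voiceless consonants; and as /d/ after other voiced sounds.
So -ed on *hug* is pronounced /d/.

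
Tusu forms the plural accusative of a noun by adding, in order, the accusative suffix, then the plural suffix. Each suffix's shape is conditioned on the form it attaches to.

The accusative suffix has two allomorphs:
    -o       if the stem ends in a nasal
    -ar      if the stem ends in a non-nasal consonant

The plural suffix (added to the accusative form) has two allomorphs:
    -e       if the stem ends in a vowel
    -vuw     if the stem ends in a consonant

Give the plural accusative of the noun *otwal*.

*otwal*: final consonant = /l/, non-nasal → -ar → *otwalar*.
The accusative form *otwalar*: final sound = /r/, a consonant → -vuw → *otwalarvuw*.

otwalarvuw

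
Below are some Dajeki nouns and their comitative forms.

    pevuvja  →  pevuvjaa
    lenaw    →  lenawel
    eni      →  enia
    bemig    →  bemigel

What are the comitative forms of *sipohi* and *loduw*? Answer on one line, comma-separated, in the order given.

sipohia, loduwel

The pattern is consonant vs. vowel: -el when the stem ends in a consonant (*lenaw*, *bemig*); -a when the stem ends in a vowel (*pevuvja*, *eni*).
*sipohi* — final sound /i/ (a vowel) → -a → *sipohia*.
*loduw* — final sound /w/ (a consonant) → -el → *loduwel*.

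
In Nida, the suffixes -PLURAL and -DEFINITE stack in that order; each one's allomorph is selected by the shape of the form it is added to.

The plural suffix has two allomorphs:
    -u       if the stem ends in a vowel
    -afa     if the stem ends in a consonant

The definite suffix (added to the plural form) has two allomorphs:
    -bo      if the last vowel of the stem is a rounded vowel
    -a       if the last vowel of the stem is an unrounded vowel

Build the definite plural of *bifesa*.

*bifesa*: final sound = /a/, a vowel → -u → *bifesau*.
Since the last vowel of the plural form *bifesau* is /u/ (a rounded vowel), it takes -bo, giving *bifesaubo*.

bifesaubo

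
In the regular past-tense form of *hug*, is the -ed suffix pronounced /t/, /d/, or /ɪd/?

The stem *hug* ends in a voiced sound other than /d/.
The -ed suffix is realized as /ɪd/ after /t, d/; as /t/ after other voiceless consonants; and as /d/ after other voiced sounds.
So -ed on *hug* is pronounced /d/.

/d/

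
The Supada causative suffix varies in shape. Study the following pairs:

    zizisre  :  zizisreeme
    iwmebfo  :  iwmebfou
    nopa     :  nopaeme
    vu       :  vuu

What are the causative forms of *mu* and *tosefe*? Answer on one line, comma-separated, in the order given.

Looking at the last vowel of each stem: -u when the last vowel of the stem is a rounded vowel (*iwmebfo*, *vu*); -eme when the last vowel of the stem is an unrounded vowel (*zizisre*, *nopa*).
The last vowel of *mu* is /u/, which is a rounded vowel, so the suffix is -u, giving *muu*.
Since the last vowel of *tosefe* is /e/ (an unrounded vowel), it takes -eme, giving *tosefeeme*.

muu, tosefeeme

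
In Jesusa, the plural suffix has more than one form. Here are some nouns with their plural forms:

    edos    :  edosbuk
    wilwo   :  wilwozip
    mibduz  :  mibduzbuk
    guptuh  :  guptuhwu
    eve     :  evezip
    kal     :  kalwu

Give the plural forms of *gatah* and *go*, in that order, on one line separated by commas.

The alternation tracks the final sound of the stem — -buk when the stem ends in a sibilant (*edos*, *mibduz*); -wu when the stem ends in a non-sibilant consonant (*guptuh*, *kal*); -zip when the stem ends in a vowel (*wilwo*, *eve*).
Since the final sound of *gatah* is /h/ (a non-sibilant consonant), it takes -wu, giving *gatahwu*.
*go*: final sound = /o/, a vowel → -zip → *gozip*.

gatahwu, gozip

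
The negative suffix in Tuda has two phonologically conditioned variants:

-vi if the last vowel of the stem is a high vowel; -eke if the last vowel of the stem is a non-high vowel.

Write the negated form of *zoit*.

zoitvi

Since the last vowel of *zoit* is /i/ (a high vowel), it takes -vi, giving *zoitvi*.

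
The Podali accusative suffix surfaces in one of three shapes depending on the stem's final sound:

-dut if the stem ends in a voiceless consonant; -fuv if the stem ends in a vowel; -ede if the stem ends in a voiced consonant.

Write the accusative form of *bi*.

bifuv

Since the final sound of *bi* is /i/ (a vowel), it takes -fuv, giving *bifuv*.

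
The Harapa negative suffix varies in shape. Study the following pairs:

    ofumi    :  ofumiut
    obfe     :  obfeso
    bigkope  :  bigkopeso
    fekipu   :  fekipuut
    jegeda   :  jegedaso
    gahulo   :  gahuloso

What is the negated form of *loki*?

The alternation tracks the last vowel of the stem — -ut when the last vowel of the stem is a high vowel (*ofumi*, *fekipu*); -so when the last vowel of the stem is a non-high vowel (*obfe*, *bigkope*, *jegeda*, *gahulo*).
The last vowel of *loki* is /i/, which is a high vowel, so the suffix is -ut, giving *lokiut*.

lokiut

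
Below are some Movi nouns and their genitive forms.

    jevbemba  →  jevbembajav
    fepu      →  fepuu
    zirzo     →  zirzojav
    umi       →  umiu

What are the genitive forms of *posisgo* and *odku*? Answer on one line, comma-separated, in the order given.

The suffix is conditioned by the last vowel: -u when the last vowel of the stem is a high vowel (*fepu*, *umi*); -jav when the last vowel of the stem is a non-high vowel (*jevbemba*, *zirzo*).
Since the last vowel of *posisgo* is /o/ (a non-high vowel), it takes -jav, giving *posisgojav*.
Since the last vowel of *odku* is /u/ (a high vowel), it takes -u, giving *odkuu*.

posisgojav, odkuu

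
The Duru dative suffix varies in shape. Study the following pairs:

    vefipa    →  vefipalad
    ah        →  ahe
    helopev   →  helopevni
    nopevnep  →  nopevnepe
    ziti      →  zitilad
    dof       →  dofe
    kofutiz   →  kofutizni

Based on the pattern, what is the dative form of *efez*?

efezni

The pattern is voicing of the final sound: -e when the stem ends in a voiceless consonant (*ah*, *nopevnep*, *dof*); -ni when the stem ends in a voiced consonant (*helopev*, *kofutiz*); -lad when the stem ends in a vowel (*vefipa*, *ziti*).
The final sound of *efez* is /z/, which is a voiced consonant, so the suffix is -ni, giving *efezni*.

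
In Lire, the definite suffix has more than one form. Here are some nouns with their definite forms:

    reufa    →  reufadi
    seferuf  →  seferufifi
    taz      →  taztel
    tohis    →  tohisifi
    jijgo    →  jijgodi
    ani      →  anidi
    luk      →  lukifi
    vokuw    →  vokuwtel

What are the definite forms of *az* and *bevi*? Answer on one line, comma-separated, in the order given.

aztel, bevidi

The alternation tracks the final sound of the stem — -ifi when the stem ends in a voiceless consonant (*seferuf*, *tohis*, *luk*); -tel when the stem ends in a voiced consonant (*taz*, *vokuw*); -di when the stem ends in a vowel (*reufa*, *jijgo*, *ani*).
*az* — final sound /z/ (a voiced consonant) → -tel → *aztel*.
The final sound of *bevi* is /i/, which is a vowel, so the suffix is -di, giving *bevidi*.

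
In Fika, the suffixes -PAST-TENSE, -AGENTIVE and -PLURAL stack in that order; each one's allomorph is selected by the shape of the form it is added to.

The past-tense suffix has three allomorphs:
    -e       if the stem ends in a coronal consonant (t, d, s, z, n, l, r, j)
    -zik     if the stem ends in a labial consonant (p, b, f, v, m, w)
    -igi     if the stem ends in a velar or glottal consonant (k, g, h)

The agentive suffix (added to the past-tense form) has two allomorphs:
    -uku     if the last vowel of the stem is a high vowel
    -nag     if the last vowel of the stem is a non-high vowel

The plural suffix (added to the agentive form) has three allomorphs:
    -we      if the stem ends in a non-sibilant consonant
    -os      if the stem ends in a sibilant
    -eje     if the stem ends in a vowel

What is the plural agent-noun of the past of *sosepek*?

sosepekigiukueje

Since the final consonant of *sosepek* is /k/ (velar/glottal), it takes -igi, giving *sosepekigi*.
The past-tense form *sosepekigi*: last vowel = /i/, a high vowel → -uku → *sosepekigiuku*.
The agentive form *sosepekigiuku*: final sound = /u/, a vowel → -eje → *sosepekigiukueje*.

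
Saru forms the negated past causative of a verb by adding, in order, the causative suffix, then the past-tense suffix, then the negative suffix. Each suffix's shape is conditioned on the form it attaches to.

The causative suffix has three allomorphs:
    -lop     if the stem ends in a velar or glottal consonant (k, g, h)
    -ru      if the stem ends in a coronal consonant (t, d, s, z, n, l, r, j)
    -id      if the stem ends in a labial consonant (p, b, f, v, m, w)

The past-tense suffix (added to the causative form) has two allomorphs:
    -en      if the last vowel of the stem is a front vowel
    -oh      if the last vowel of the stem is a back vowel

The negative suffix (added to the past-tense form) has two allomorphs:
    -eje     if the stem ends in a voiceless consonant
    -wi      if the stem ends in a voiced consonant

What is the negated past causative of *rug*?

ruglopoheje

Since the final consonant of *rug* is /g/ (velar/glottal), it takes -lop, giving *ruglop*.
Since the last vowel of the causative form *ruglop* is /o/ (a back vowel), it takes -oh, giving *ruglopoh*.
Since the final consonant of the past-tense form *ruglopoh* is /h/ (voiceless), it takes -eje, giving *ruglopoheje*.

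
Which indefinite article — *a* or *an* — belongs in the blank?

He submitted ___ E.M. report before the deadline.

The indefinite article is chosen by the initial *sound* of the following word, not its spelling.
The initialism *E.M.* is read letter by letter; the first letter, E, is pronounced /iː/, which begins with a vowel sound.
So the article is *an*: He submitted an E.M. report before the deadline.

an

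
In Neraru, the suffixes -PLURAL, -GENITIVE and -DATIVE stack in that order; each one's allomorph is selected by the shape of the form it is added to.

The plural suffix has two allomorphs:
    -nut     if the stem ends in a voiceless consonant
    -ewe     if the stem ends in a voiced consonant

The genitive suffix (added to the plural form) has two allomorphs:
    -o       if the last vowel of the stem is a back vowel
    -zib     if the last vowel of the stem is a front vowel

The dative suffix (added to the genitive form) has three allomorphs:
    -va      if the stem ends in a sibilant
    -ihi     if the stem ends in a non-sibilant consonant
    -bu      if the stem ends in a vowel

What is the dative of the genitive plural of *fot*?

fotnutobu

*fot*: final consonant = /t/, voiceless → -nut → *fotnut*.
Since the last vowel of the plural form *fotnut* is /u/ (a back vowel), it takes -o, giving *fotnuto*.
The final sound of the genitive form *fotnuto* is /o/, which is a vowel, so the dative suffix is -bu, giving *fotnutobu*.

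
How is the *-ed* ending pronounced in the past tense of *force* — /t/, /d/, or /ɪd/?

The stem *force* ends in a voiceless consonant other than /t/.
The -ed suffix is realized as /ɪd/ after /t, d/; as /t/ after other voiceless consonants; and as /d/ after other voiced sounds.
So -ed on *force* is pronounced /t/.

/t/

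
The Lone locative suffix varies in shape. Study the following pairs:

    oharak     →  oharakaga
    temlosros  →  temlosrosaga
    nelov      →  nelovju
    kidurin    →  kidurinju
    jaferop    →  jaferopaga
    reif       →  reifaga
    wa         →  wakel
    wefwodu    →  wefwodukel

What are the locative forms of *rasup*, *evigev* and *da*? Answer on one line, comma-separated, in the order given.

Looking at the final sound of each stem: -aga when the stem ends in a voiceless consonant (*oharak*, *temlosros*, *jaferop*, *reif*); -ju when the stem ends in a voiced consonant (*nelov*, *kidurin*); -kel when the stem ends in a vowel (*wa*, *wefwodu*).
The final sound of *rasup* is /p/, which is a voiceless consonant, so the suffix is -aga, giving *rasupaga*.
The final sound of *evigev* is /v/, which is a voiced consonant, so the suffix is -ju, giving *evigevju*.
Since the final sound of *da* is /a/ (a vowel), it takes -kel, giving *dakel*.

rasupaga, evigevju, dakel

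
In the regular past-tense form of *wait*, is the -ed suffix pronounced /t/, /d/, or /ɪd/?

/ɪd/

The stem *wait* ends in /t/ or /d/.
The -ed suffix is realized as /ɪd/ after /t, d/; as /t/ after other voiceless consonants; and as /d/ after other voiced sounds.
So -ed on *wait* is pronounced /ɪd/.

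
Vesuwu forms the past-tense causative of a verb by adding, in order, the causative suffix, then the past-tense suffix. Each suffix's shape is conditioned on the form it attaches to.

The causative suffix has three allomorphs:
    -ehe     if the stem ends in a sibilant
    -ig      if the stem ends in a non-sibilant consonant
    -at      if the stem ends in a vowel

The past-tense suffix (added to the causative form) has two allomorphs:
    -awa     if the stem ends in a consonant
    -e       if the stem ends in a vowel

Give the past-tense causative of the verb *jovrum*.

jovrumigawa

*jovrum* — final sound /m/ (a non-sibilant consonant) → -ig → *jovrumig*.
Since the final sound of the causative form *jovrumig* is /g/ (a consonant), it takes -awa, giving *jovrumigawa*.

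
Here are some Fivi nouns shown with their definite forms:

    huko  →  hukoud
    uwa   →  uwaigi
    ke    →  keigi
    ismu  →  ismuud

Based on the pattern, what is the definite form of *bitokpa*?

bitokpaigi

The suffix is conditioned by the last vowel: -ud when the last vowel of the stem is a rounded vowel (*huko*, *ismu*); -igi when the last vowel of the stem is an unrounded vowel (*uwa*, *ke*).
*bitokpa*: last vowel = /a/, an unrounded vowel → -igi → *bitokpaigi*.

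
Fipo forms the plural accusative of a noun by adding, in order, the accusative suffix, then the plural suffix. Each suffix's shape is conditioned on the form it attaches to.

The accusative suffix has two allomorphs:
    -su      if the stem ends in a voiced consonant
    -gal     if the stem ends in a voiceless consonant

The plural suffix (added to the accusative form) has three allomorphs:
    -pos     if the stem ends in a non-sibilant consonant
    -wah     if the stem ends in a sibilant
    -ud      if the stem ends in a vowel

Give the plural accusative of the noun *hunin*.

The final consonant of *hunin* is /n/, which is voiced, so the accusative suffix is -su, giving *huninsu*.
Since the final sound of the accusative form *huninsu* is /u/ (a vowel), it takes -ud, giving *huninsuud*.

huninsuud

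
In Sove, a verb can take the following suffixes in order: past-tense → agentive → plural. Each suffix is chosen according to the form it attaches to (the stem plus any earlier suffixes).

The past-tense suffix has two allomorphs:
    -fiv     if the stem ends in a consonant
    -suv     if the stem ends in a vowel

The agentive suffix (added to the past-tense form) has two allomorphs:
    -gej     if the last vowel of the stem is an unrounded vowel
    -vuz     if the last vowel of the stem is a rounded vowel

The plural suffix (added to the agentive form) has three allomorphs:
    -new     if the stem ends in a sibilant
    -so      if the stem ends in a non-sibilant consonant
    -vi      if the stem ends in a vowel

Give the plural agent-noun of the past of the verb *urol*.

The final sound of *urol* is /l/, which is a consonant, so the past-tense suffix is -fiv, giving *urolfiv*.
The past-tense form *urolfiv*: last vowel = /i/, an unrounded vowel → -gej → *urolfivgej*.
Since the final sound of the agentive form *urolfivgej* is /j/ (a non-sibilant consonant), it takes -so, giving *urolfivgejso*.

urolfivgejso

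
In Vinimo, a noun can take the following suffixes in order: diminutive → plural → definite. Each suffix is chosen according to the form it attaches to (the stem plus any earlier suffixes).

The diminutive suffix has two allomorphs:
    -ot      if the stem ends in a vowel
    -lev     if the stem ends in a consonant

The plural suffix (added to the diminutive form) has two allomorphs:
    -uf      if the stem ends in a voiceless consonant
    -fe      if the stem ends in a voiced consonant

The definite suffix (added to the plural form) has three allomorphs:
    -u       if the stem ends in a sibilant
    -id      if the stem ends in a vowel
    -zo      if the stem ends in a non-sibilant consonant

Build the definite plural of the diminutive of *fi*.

The final sound of *fi* is /i/, which is a vowel, so the diminutive suffix is -ot, giving *fiot*.
Since the final consonant of the diminutive form *fiot* is /t/ (voiceless), it takes -uf, giving *fiotuf*.
The final sound of the plural form *fiotuf* is /f/, which is a non-sibilant consonant, so the definite suffix is -zo, giving *fiotufzo*.

fiotufzo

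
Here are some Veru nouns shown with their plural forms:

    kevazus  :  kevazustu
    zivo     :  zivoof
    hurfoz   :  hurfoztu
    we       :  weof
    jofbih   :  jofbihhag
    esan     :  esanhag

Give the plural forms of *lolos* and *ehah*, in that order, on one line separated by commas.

lolostu, ehahhag

The alternation tracks the final sound of the stem — -tu when the stem ends in a sibilant (*kevazus*, *hurfoz*); -hag when the stem ends in a non-sibilant consonant (*jofbih*, *esan*); -of when the stem ends in a vowel (*zivo*, *we*).
Since the final sound of *lolos* is /s/ (a sibilant), it takes -tu, giving *lolostu*.
Since the final sound of *ehah* is /h/ (a non-sibilant consonant), it takes -hag, giving *ehahhag*.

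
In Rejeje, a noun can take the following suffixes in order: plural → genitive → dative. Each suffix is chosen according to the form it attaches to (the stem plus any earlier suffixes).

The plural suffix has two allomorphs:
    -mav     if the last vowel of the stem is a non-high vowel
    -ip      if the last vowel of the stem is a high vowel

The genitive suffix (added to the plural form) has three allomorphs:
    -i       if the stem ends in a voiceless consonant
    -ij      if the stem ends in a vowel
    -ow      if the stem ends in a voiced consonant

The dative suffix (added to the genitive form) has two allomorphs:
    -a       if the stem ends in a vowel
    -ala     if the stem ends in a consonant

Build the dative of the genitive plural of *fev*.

*fev* — last vowel /e/ (a non-high vowel) → -mav → *fevmav*.
The final sound of the plural form *fevmav* is /v/, which is a voiced consonant, so the genitive suffix is -ow, giving *fevmavow*.
Since the final sound of the genitive form *fevmavow* is /w/ (a consonant), it takes -ala, giving *fevmavowala*.

fevmavowala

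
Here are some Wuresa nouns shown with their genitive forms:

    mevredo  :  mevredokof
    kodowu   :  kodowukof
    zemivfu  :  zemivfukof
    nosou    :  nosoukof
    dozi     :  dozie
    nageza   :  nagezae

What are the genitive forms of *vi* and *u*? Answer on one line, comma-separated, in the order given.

vie, ukof

Looking at the last vowel of each stem: -kof when the last vowel of the stem is a rounded vowel (*mevredo*, *kodowu*, *zemivfu*, *nosou*); -e when the last vowel of the stem is an unrounded vowel (*dozi*, *nageza*).
The last vowel of *vi* is /i/, which is an unrounded vowel, so the suffix is -e, giving *vie*.
Since the last vowel of *u* is /u/ (a rounded vowel), it takes -kof, giving *ukof*.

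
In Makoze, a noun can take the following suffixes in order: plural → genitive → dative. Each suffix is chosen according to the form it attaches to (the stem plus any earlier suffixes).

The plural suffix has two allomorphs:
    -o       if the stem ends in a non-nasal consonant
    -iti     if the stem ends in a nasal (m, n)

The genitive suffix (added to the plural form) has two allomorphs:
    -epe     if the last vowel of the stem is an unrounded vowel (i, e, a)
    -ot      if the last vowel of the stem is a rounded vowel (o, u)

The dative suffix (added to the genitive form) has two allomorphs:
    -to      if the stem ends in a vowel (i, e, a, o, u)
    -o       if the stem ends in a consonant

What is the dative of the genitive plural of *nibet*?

*nibet* — final consonant /t/ (non-nasal) → -o → *nibeto*.
Since the last vowel of the plural form *nibeto* is /o/ (a rounded vowel), it takes -ot, giving *nibetoot*.
The genitive form *nibetoot*: final sound = /t/, a consonant → -o → *nibetooto*.

nibetooto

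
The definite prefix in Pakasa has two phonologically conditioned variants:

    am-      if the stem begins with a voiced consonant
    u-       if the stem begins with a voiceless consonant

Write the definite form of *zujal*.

*zujal* — first consonant /z/ (voiced) → am- → *amzujal*.

amzujal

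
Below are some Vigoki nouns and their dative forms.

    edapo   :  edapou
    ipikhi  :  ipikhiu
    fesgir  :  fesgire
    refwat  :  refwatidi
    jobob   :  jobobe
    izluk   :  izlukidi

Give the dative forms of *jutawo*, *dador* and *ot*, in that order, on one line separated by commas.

jutawou, dadore, otidi

The pattern is voicing of the final sound: -idi when the stem ends in a voiceless consonant (*refwat*, *izluk*); -e when the stem ends in a voiced consonant (*fesgir*, *jobob*); -u when the stem ends in a vowel (*edapo*, *ipikhi*).
*jutawo* — final sound /o/ (a vowel) → -u → *jutawou*.
Since the final sound of *dador* is /r/ (a voiced consonant), it takes -e, giving *dadore*.
*ot*: final sound = /t/, a voiceless consonant → -idi → *otidi*.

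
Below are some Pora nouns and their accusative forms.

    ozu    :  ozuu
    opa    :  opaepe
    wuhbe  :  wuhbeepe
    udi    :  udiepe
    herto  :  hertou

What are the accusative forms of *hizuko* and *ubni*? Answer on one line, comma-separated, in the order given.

hizukou, ubniepe

Looking at the last vowel of each stem: -u when the last vowel of the stem is a rounded vowel (*ozu*, *herto*); -epe when the last vowel of the stem is an unrounded vowel (*opa*, *wuhbe*, *udi*).
The last vowel of *hizuko* is /o/, which is a rounded vowel, so the suffix is -u, giving *hizukou*.
Since the last vowel of *ubni* is /i/ (an unrounded vowel), it takes -epe, giving *ubniepe*.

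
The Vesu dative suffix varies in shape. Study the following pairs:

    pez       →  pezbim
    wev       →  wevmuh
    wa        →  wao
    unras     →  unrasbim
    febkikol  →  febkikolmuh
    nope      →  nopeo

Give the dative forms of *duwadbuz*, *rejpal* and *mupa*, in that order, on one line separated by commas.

The alternation tracks the final sound of the stem — -bim when the stem ends in a sibilant (*pez*, *unras*); -muh when the stem ends in a non-sibilant consonant (*wev*, *febkikol*); -o when the stem ends in a vowel (*wa*, *nope*).
*duwadbuz* — final sound /z/ (a sibilant) → -bim → *duwadbuzbim*.
Since the final sound of *rejpal* is /l/ (a non-sibilant consonant), it takes -muh, giving *rejpalmuh*.
Since the final sound of *mupa* is /a/ (a vowel), it takes -o, giving *mupao*.

duwadbuzbim, rejpalmuh, mupao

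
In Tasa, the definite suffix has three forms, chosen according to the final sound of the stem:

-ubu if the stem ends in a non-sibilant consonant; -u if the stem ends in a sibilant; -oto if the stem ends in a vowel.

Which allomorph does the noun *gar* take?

-ubu

*gar*: final sound = /r/, a non-sibilant consonant → -ubu.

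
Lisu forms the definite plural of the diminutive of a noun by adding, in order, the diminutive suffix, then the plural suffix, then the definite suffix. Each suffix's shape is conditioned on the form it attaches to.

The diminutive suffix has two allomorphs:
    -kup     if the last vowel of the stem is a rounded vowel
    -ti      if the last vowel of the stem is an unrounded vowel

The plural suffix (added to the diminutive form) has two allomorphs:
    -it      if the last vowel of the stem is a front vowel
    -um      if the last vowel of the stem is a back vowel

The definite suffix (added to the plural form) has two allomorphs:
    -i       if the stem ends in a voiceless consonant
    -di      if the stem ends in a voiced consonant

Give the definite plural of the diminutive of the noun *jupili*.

Since the last vowel of *jupili* is /i/ (an unrounded vowel), it takes -ti, giving *jupiliti*.
Since the last vowel of the diminutive form *jupiliti* is /i/ (a front vowel), it takes -it, giving *jupilitiit*.
The final consonant of the plural form *jupilitiit* is /t/, which is voiceless, so the definite suffix is -i, giving *jupilitiiti*.

jupilitiiti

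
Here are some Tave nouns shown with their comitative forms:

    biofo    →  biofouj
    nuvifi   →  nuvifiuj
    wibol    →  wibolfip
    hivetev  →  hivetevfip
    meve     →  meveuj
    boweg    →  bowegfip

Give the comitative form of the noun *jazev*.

jazevfip

The suffix is conditioned by the final sound: -fip when the stem ends in a consonant (*wibol*, *hivetev*, *boweg*); -uj when the stem ends in a vowel (*biofo*, *nuvifi*, *meve*).
Since the final sound of *jazev* is /v/ (a consonant), it takes -fip, giving *jazevfip*.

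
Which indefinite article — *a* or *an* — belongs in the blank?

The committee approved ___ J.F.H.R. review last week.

a

The indefinite article is chosen by the initial *sound* of the following word, not its spelling.
The initialism *J.F.H.R.* is read letter by letter; the first letter, J, is pronounced /dʒeɪ/, which begins with a consonant sound.
So the article is *a*: The committee approved a J.F.H.R. review last week.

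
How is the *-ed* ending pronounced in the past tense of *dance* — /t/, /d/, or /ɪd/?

/t/

The stem *dance* ends in a voiceless consonant other than /t/.
The -ed suffix is realized as /ɪd/ after /t, d/; as /t/ after other voiceless consonants; and as /d/ after other voiced sounds.
So -ed on *dance* is pronounced /t/.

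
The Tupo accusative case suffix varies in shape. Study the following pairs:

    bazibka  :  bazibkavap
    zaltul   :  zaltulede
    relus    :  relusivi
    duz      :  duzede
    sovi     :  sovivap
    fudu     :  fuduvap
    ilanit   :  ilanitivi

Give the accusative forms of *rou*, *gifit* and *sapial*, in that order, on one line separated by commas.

rouvap, gifitivi, sapialede

The pattern is voicing of the final sound: -ivi when the stem ends in a voiceless consonant (*relus*, *ilanit*); -ede when the stem ends in a voiced consonant (*zaltul*, *duz*); -vap when the stem ends in a vowel (*bazibka*, *sovi*, *fudu*).
*rou* — final sound /u/ (a vowel) → -vap → *rouvap*.
Since the final sound of *gifit* is /t/ (a voiceless consonant), it takes -ivi, giving *gifitivi*.
*sapial*: final sound = /l/, a voiced consonant → -ede → *sapialede*.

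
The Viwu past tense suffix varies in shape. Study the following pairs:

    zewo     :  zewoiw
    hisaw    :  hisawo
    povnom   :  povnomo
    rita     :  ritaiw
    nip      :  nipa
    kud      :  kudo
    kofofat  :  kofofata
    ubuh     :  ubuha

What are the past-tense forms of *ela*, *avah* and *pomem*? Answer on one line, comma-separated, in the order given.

elaiw, avaha, pomemo

The suffix is conditioned by the final sound: -a when the stem ends in a voiceless consonant (*nip*, *kofofat*, *ubuh*); -o when the stem ends in a voiced consonant (*hisaw*, *povnom*, *kud*); -iw when the stem ends in a vowel (*zewo*, *rita*).
Since the final sound of *ela* is /a/ (a vowel), it takes -iw, giving *elaiw*.
*avah*: final sound = /h/, a voiceless consonant → -a → *avaha*.
*pomem* — final sound /m/ (a voiced consonant) → -o → *pomemo*.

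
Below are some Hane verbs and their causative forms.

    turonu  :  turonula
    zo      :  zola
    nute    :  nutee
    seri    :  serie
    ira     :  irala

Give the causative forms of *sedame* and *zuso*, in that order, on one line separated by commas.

The pattern is front/back vowel harmony: -e when the last vowel of the stem is a front vowel (*nute*, *seri*); -la when the last vowel of the stem is a back vowel (*turonu*, *zo*, *ira*).
Since the last vowel of *sedame* is /e/ (a front vowel), it takes -e, giving *sedamee*.
Since the last vowel of *zuso* is /o/ (a back vowel), it takes -la, giving *zusola*.

sedamee, zusola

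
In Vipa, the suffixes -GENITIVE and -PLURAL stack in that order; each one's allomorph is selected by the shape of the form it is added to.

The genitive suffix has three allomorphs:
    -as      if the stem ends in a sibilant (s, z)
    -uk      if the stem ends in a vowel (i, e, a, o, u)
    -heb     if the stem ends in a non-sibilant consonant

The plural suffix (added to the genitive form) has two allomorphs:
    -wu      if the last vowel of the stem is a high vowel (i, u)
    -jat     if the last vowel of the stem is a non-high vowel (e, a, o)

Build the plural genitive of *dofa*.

dofaukwu

Since the final sound of *dofa* is /a/ (a vowel), it takes -uk, giving *dofauk*.
The last vowel of the genitive form *dofauk* is /u/, which is a high vowel, so the plural suffix is -wu, giving *dofaukwu*.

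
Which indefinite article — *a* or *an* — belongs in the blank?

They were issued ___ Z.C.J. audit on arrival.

a

The indefinite article is chosen by the initial *sound* of the following word, not its spelling.
The initialism *Z.C.J.* is read letter by letter; the first letter, Z, is pronounced /ziː/, which begins with a consonant sound.
So the article is *a*: They were issued a Z.C.J. audit on arrival.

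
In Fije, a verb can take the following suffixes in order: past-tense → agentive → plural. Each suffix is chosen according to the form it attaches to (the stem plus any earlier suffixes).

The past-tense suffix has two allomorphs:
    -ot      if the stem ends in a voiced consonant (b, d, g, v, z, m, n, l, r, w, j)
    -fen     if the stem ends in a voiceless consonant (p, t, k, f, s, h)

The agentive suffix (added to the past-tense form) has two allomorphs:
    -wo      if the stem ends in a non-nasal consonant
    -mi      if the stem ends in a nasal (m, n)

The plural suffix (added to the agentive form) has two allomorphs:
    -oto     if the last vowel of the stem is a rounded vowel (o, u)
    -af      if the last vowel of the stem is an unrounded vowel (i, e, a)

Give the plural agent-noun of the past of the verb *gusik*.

*gusik* — final consonant /k/ (voiceless) → -fen → *gusikfen*.
The final consonant of the past-tense form *gusikfen* is /n/, which is a nasal, so the agentive suffix is -mi, giving *gusikfenmi*.
The agentive form *gusikfenmi* — last vowel /i/ (an unrounded vowel) → -af → *gusikfenmiaf*.

gusikfenmiaf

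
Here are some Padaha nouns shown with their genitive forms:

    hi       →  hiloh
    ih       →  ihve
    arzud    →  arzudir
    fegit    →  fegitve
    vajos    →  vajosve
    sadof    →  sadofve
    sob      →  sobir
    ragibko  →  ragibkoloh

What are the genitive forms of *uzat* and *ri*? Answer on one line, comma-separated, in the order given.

uzatve, riloh

The suffix is conditioned by the final sound: -ve when the stem ends in a voiceless consonant (*ih*, *fegit*, *vajos*, *sadof*); -ir when the stem ends in a voiced consonant (*arzud*, *sob*); -loh when the stem ends in a vowel (*hi*, *ragibko*).
*uzat* — final sound /t/ (a voiceless consonant) → -ve → *uzatve*.
Since the final sound of *ri* is /i/ (a vowel), it takes -loh, giving *riloh*.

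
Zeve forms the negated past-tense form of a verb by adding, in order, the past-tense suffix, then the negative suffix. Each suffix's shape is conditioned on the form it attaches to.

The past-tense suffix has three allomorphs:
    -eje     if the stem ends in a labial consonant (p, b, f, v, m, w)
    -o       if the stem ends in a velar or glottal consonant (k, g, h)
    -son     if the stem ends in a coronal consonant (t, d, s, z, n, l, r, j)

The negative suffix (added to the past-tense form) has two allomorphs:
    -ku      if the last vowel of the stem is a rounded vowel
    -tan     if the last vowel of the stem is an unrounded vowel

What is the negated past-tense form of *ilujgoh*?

Since the final consonant of *ilujgoh* is /h/ (velar/glottal), it takes -o, giving *ilujgoho*.
The past-tense form *ilujgoho* — last vowel /o/ (a rounded vowel) → -ku → *ilujgohoku*.

ilujgohoku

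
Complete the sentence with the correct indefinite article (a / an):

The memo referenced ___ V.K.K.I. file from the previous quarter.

The indefinite article is chosen by the initial *sound* of the following word, not its spelling.
The initialism *V.K.K.I.* is read letter by letter; the first letter, V, is pronounced /viː/, which begins with a consonant sound.
So the article is *a*: The memo referenced a V.K.K.I. file from the previous quarter.

a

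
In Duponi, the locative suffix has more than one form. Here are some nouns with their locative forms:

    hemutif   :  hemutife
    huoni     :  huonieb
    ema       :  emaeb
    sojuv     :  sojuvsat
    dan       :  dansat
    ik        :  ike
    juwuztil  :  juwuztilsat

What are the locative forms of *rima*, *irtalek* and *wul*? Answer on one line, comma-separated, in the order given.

The alternation tracks the final sound of the stem — -e when the stem ends in a voiceless consonant (*hemutif*, *ik*); -sat when the stem ends in a voiced consonant (*sojuv*, *dan*, *juwuztil*); -eb when the stem ends in a vowel (*huoni*, *ema*).
Since the final sound of *rima* is /a/ (a vowel), it takes -eb, giving *rimaeb*.
*irtalek* — final sound /k/ (a voiceless consonant) → -e → *irtaleke*.
*wul* — final sound /l/ (a voiced consonant) → -sat → *wulsat*.

rimaeb, irtaleke, wulsat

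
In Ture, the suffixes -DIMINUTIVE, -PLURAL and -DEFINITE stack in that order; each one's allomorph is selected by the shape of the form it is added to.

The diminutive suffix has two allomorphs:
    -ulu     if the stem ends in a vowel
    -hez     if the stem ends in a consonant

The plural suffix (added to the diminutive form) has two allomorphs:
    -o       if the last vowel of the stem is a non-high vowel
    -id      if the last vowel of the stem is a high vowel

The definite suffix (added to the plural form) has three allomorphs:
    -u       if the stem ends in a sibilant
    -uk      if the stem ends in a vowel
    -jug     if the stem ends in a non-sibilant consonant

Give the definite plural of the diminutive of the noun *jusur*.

*jusur* — final sound /r/ (a consonant) → -hez → *jusurhez*.
The diminutive form *jusurhez* — last vowel /e/ (a non-high vowel) → -o → *jusurhezo*.
The plural form *jusurhezo*: final sound = /o/, a vowel → -uk → *jusurhezouk*.

jusurhezouk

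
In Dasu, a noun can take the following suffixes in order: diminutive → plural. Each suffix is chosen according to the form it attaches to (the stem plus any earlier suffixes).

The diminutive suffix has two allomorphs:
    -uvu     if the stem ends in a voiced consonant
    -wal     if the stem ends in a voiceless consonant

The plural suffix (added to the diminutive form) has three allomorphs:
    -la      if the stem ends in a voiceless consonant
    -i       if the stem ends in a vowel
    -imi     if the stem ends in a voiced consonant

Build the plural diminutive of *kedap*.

The final consonant of *kedap* is /p/, which is voiceless, so the diminutive suffix is -wal, giving *kedapwal*.
The diminutive form *kedapwal*: final sound = /l/, a voiced consonant → -imi → *kedapwalimi*.

kedapwalimi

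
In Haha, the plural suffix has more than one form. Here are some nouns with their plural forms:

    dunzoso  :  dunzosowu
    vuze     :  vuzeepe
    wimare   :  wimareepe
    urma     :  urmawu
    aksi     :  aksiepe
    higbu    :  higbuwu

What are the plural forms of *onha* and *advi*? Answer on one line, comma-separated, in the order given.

The alternation tracks the last vowel of the stem — -epe when the last vowel of the stem is a front vowel (*vuze*, *wimare*, *aksi*); -wu when the last vowel of the stem is a back vowel (*dunzoso*, *urma*, *higbu*).
The last vowel of *onha* is /a/, which is a back vowel, so the suffix is -wu, giving *onhawu*.
*advi* — last vowel /i/ (a front vowel) → -epe → *adviepe*.

onhawu, adviepe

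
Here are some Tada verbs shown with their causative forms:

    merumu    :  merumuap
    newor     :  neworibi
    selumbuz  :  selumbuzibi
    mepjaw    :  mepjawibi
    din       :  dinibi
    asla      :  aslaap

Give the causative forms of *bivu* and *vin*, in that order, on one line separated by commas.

The suffix is conditioned by the final sound: -ibi when the stem ends in a consonant (*newor*, *selumbuz*, *mepjaw*, *din*); -ap when the stem ends in a vowel (*merumu*, *asla*).
The final sound of *bivu* is /u/, which is a vowel, so the suffix is -ap, giving *bivuap*.
Since the final sound of *vin* is /n/ (a consonant), it takes -ibi, giving *vinibi*.

bivuap, vinibi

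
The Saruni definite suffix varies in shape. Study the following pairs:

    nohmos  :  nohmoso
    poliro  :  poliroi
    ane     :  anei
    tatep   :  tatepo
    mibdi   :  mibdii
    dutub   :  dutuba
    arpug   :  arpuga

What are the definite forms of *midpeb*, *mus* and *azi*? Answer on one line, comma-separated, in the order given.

Looking at the final sound of each stem: -o when the stem ends in a voiceless consonant (*nohmos*, *tatep*); -a when the stem ends in a voiced consonant (*dutub*, *arpug*); -i when the stem ends in a vowel (*poliro*, *ane*, *mibdi*).
*midpeb*: final sound = /b/, a voiced consonant → -a → *midpeba*.
*mus* — final sound /s/ (a voiceless consonant) → -o → *muso*.
The final sound of *azi* is /i/, which is a vowel, so the suffix is -i, giving *azii*.

midpeba, muso, azii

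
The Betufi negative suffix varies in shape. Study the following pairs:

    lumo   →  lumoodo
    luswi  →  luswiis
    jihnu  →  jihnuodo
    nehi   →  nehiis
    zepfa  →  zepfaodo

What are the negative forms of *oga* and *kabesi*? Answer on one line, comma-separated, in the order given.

ogaodo, kabesiis

Looking at the last vowel of each stem: -is when the last vowel of the stem is a front vowel (*luswi*, *nehi*); -odo when the last vowel of the stem is a back vowel (*lumo*, *jihnu*, *zepfa*).
Since the last vowel of *oga* is /a/ (a back vowel), it takes -odo, giving *ogaodo*.
The last vowel of *kabesi* is /i/, which is a front vowel, so the suffix is -is, giving *kabesiis*.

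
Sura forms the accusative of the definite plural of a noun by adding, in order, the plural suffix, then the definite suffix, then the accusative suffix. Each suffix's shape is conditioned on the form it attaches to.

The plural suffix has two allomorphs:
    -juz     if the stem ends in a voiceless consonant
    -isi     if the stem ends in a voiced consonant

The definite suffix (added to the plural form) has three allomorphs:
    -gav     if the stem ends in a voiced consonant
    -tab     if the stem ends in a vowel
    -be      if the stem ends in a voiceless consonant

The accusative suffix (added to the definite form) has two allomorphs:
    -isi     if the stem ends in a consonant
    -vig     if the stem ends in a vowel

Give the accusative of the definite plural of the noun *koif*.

koifjuzgavisi

Since the final consonant of *koif* is /f/ (voiceless), it takes -juz, giving *koifjuz*.
Since the final sound of the plural form *koifjuz* is /z/ (a voiced consonant), it takes -gav, giving *koifjuzgav*.
The definite form *koifjuzgav* — final sound /v/ (a consonant) → -isi → *koifjuzgavisi*.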